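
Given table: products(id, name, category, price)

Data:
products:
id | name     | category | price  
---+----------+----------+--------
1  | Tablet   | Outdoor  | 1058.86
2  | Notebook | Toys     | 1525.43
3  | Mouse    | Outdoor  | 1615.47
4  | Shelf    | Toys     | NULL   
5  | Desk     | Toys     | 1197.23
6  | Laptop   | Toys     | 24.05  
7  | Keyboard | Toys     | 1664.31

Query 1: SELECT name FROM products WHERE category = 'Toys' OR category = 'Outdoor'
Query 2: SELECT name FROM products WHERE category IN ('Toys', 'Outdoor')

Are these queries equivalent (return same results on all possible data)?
Yes, equivalent

Both queries return: [('Desk',), ('Keyboard',), ('Laptop',), ('Mouse',), ('Notebook',), ('Shelf',), ('Tablet',)]

Reason: OR vs IN are equivalent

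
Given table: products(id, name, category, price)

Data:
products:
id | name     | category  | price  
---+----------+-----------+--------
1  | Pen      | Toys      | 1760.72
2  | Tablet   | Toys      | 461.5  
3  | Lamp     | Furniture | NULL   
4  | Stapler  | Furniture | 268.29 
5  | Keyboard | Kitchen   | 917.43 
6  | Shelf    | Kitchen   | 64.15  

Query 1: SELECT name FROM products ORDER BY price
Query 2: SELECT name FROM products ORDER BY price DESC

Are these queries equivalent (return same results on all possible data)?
No, not equivalent

Query 1 returns: [('Lamp',), ('Shelf',), ('Stapler',), ('Tablet',), ('Keyboard',), ('Pen',)]
Query 2 returns: [('Pen',), ('Keyboard',), ('Tablet',), ('Stapler',), ('Shelf',), ('Lamp',)]

Reason: ASC vs DESC gives opposite ordering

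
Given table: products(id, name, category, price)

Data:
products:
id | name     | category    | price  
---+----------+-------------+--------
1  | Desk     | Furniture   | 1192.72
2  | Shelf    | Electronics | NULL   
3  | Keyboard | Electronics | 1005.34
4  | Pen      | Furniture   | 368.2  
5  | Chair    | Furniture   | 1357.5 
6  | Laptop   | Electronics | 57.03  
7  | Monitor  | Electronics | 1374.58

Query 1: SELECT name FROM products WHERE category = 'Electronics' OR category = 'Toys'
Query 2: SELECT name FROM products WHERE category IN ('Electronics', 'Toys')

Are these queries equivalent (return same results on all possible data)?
Yes, equivalent

Both queries return: [('Keyboard',), ('Laptop',), ('Monitor',), ('Shelf',)]

Reason: OR vs IN are equivalent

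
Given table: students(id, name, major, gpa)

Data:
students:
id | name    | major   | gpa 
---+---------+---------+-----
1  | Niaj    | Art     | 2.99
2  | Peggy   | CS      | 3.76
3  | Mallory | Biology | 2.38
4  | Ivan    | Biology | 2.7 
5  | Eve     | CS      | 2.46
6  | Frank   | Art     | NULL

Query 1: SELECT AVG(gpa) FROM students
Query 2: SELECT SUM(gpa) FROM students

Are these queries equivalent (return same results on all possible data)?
No, not equivalent

Query 1 returns: [(2.8579999999999997,)]
Query 2 returns: [(14.29,)]

Reason: AVG vs SUM give different aggregate values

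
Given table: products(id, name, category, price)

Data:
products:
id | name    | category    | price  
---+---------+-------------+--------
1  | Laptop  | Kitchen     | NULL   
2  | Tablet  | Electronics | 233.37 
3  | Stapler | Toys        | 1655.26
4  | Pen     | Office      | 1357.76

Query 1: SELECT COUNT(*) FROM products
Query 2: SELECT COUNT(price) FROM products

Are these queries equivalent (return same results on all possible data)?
No, not equivalent

Query 1 returns: [(4,)]
Query 2 returns: [(3,)]

Reason: COUNT(*) includes NULLs, COUNT(column) excludes them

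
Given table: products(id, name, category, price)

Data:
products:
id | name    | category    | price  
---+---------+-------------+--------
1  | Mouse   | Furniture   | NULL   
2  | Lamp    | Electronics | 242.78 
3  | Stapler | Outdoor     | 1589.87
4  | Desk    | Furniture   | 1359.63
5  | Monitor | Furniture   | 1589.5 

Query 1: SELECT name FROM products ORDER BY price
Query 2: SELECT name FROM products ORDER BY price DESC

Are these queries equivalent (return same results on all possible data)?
No, not equivalent

Query 1 returns: [('Mouse',), ('Lamp',), ('Desk',), ('Monitor',), ('Stapler',)]
Query 2 returns: [('Stapler',), ('Monitor',), ('Desk',), ('Lamp',), ('Mouse',)]

Reason: ASC vs DESC gives opposite ordering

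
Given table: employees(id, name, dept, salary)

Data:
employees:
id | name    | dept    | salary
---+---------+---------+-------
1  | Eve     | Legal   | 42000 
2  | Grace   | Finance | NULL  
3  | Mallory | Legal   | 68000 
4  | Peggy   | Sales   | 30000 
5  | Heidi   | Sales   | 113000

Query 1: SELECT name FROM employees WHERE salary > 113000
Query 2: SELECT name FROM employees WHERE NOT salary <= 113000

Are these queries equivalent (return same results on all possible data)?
Yes, equivalent

Both queries return: []

Reason: Both filter salary > 113000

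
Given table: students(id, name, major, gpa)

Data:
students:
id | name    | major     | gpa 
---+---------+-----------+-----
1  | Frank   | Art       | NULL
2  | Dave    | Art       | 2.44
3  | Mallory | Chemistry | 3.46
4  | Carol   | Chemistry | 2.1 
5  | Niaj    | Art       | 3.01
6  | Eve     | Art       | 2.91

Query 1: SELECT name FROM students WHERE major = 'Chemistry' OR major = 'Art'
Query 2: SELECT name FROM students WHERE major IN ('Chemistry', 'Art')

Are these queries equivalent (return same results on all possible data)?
Yes, equivalent

Both queries return: [('Carol',), ('Dave',), ('Eve',), ('Frank',), ('Mallory',), ('Niaj',)]

Reason: OR vs IN are equivalent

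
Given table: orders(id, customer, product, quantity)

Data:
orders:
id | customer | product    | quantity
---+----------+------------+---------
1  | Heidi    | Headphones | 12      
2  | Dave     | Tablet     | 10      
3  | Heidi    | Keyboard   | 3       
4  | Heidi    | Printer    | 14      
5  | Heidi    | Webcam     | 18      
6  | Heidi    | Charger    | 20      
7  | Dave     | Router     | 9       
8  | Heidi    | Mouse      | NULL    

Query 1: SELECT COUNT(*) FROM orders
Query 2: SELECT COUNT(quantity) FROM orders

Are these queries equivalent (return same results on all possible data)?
No, not equivalent

Query 1 returns: [(8,)]
Query 2 returns: [(7,)]

Reason: COUNT(*) includes NULLs, COUNT(column) excludes them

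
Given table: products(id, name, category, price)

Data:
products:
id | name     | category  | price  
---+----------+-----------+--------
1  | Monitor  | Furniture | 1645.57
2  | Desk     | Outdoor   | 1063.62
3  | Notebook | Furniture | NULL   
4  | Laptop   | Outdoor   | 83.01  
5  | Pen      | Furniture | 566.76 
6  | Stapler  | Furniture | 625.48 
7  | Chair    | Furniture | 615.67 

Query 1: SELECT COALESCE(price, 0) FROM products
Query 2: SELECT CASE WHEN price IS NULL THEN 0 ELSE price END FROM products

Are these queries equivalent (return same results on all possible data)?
Yes, equivalent

Both queries return: [(0,), (83.01,), (566.76,), (615.67,), (625.48,), (1063.62,), (1645.57,)]

Reason: COALESCE vs CASE for NULL handling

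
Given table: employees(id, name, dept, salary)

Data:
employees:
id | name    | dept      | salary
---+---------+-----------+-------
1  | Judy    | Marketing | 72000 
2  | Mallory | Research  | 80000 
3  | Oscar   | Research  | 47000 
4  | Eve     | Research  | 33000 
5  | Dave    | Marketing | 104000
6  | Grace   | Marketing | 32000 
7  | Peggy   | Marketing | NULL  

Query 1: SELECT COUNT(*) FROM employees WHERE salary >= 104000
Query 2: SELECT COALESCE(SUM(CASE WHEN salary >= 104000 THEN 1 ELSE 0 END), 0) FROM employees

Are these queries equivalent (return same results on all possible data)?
Yes, equivalent

Both queries return: [(1,)]

Reason: COUNT with WHERE vs conditional SUM (COALESCE handles empty-table NULL)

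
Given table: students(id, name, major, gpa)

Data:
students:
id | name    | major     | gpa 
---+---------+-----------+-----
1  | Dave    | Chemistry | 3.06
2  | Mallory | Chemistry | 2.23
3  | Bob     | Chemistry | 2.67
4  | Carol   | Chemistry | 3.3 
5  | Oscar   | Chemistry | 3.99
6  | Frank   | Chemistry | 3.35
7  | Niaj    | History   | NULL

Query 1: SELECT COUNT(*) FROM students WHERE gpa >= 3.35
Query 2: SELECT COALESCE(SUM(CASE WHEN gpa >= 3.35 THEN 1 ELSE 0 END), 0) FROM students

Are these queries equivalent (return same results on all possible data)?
Yes, equivalent

Both queries return: [(2,)]

Reason: COUNT with WHERE vs conditional SUM (COALESCE handles empty-table NULL)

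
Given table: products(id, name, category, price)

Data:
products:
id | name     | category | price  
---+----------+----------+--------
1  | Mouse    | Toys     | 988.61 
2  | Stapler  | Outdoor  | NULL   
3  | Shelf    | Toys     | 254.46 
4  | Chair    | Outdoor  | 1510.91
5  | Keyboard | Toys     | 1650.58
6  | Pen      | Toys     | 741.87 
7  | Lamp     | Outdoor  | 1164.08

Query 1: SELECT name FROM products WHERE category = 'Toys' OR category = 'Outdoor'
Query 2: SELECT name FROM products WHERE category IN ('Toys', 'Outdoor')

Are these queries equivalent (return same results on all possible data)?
Yes, equivalent

Both queries return: [('Chair',), ('Keyboard',), ('Lamp',), ('Mouse',), ('Pen',), ('Shelf',), ('Stapler',)]

Reason: OR vs IN are equivalent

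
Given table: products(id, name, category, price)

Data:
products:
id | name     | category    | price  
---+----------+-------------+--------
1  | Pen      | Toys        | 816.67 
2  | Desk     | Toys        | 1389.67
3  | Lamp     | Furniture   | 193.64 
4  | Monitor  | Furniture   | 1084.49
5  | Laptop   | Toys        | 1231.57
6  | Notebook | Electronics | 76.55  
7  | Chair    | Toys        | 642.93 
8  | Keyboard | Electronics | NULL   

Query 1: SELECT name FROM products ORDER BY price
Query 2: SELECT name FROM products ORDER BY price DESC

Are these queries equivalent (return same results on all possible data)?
No, not equivalent

Query 1 returns: [('Keyboard',), ('Notebook',), ('Lamp',), ('Chair',), ('Pen',), ('Monitor',), ('Laptop',), ('Desk',)]
Query 2 returns: [('Desk',), ('Laptop',), ('Monitor',), ('Pen',), ('Chair',), ('Lamp',), ('Notebook',), ('Keyboard',)]

Reason: ASC vs DESC gives opposite ordering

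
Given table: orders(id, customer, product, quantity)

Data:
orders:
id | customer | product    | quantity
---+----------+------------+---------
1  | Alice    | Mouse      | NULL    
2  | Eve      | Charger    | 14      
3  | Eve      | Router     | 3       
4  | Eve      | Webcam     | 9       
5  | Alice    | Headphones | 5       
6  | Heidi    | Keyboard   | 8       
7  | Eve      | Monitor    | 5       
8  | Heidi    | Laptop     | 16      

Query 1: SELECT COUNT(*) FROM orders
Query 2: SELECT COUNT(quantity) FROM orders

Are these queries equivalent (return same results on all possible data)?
No, not equivalent

Query 1 returns: [(8,)]
Query 2 returns: [(7,)]

Reason: COUNT(*) includes NULLs, COUNT(column) excludes them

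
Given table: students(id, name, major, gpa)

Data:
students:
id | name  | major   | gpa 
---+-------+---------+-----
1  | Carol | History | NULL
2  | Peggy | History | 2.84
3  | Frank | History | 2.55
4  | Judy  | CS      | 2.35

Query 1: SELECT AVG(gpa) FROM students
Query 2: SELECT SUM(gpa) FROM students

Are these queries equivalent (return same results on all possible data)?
No, not equivalent

Query 1 returns: [(2.58,)]
Query 2 returns: [(7.74,)]

Reason: AVG vs SUM give different aggregate values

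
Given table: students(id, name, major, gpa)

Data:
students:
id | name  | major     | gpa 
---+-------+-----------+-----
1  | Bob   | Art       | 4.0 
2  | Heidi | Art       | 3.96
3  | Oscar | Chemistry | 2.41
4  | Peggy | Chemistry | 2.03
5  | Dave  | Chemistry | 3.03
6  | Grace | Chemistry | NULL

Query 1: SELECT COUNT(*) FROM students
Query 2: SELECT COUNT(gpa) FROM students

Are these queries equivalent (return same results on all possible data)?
No, not equivalent

Query 1 returns: [(6,)]
Query 2 returns: [(5,)]

Reason: COUNT(*) includes NULLs, COUNT(column) excludes them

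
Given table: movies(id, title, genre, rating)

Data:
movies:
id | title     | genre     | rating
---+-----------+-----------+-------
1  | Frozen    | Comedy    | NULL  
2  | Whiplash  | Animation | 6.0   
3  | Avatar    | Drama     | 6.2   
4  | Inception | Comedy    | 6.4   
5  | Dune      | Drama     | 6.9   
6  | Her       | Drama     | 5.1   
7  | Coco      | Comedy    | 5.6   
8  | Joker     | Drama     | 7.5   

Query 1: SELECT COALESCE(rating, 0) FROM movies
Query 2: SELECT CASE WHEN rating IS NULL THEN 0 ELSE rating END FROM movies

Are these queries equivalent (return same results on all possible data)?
Yes, equivalent

Both queries return: [(0,), (5.1,), (5.6,), (6.0,), (6.2,), (6.4,), (6.9,), (7.5,)]

Reason: COALESCE vs CASE for NULL handling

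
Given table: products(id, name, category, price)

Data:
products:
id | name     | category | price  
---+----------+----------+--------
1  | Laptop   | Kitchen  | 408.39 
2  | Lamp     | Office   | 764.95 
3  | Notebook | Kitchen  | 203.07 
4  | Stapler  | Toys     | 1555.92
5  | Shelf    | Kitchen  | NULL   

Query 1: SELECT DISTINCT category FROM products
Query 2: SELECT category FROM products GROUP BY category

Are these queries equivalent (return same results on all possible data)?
Yes, equivalent

Both queries return: [('Kitchen',), ('Office',), ('Toys',)]

Reason: Both get unique categorys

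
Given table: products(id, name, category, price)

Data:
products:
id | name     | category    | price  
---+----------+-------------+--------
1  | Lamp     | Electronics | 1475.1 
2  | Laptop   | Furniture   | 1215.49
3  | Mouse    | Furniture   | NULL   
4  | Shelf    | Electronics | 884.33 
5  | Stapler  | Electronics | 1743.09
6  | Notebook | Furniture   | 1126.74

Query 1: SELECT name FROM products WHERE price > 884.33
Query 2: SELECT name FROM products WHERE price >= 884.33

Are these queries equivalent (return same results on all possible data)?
No, not equivalent

Query 1 returns: [('Lamp',), ('Laptop',), ('Stapler',), ('Notebook',)]
Query 2 returns: [('Lamp',), ('Laptop',), ('Shelf',), ('Stapler',), ('Notebook',)]

Reason: > vs >= gives different results when price = 884.33 exists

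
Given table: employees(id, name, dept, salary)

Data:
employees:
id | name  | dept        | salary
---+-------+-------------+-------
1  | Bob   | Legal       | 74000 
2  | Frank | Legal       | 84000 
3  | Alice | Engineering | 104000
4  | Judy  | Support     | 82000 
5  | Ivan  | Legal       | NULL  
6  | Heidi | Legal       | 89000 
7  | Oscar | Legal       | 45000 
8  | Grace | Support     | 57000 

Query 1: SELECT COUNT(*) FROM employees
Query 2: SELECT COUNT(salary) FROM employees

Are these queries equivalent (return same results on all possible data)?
No, not equivalent

Query 1 returns: [(8,)]
Query 2 returns: [(7,)]

Reason: COUNT(*) includes NULLs, COUNT(column) excludes them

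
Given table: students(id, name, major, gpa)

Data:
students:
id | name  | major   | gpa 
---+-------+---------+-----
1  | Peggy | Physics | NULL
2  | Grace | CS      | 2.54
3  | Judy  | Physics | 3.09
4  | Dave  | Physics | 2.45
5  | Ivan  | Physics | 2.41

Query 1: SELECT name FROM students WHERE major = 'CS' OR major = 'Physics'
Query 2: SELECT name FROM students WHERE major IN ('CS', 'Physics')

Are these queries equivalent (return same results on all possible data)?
Yes, equivalent

Both queries return: [('Dave',), ('Grace',), ('Ivan',), ('Judy',), ('Peggy',)]

Reason: OR vs IN are equivalent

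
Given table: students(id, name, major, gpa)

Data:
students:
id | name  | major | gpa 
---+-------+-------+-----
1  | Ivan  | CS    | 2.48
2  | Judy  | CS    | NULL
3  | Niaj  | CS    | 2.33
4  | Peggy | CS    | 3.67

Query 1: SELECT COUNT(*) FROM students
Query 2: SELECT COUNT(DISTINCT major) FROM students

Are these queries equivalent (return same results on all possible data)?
No, not equivalent

Query 1 returns: [(4,)]
Query 2 returns: [(1,)]

Reason: COUNT(*) counts rows, COUNT(DISTINCT major) counts unique majors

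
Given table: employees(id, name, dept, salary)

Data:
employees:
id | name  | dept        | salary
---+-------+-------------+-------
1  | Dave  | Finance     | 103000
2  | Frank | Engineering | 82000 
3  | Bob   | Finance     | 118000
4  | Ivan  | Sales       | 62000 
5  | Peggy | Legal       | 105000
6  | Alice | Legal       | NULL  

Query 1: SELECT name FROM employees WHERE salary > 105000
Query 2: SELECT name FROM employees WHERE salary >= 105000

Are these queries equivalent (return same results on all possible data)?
No, not equivalent

Query 1 returns: [('Bob',)]
Query 2 returns: [('Bob',), ('Peggy',)]

Reason: > vs >= gives different results when salary = 105000 exists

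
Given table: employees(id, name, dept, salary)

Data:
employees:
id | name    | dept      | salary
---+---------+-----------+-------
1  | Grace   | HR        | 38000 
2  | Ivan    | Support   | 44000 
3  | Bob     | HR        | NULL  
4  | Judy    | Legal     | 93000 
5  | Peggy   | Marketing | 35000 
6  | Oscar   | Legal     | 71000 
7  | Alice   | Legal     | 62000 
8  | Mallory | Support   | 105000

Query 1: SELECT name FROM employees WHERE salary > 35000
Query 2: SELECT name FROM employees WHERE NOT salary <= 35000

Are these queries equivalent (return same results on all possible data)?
Yes, equivalent

Both queries return: [('Alice',), ('Grace',), ('Ivan',), ('Judy',), ('Mallory',), ('Oscar',)]

Reason: Both filter salary > 35000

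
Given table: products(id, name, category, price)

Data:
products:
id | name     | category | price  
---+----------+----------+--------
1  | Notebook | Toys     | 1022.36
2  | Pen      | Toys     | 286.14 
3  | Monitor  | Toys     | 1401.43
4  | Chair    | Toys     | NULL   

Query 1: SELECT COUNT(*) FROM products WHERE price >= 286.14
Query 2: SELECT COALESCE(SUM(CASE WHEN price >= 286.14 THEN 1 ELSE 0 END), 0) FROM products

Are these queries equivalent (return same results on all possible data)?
Yes, equivalent

Both queries return: [(3,)]

Reason: COUNT with WHERE vs conditional SUM (COALESCE handles empty-table NULL)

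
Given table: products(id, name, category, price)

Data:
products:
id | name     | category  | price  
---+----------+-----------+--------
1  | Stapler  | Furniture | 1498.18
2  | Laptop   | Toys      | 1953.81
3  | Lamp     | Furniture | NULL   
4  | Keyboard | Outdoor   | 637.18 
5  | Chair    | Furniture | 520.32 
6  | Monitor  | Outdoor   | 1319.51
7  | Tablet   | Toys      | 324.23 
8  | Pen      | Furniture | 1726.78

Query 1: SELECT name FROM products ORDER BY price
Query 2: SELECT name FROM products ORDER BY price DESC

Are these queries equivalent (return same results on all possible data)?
No, not equivalent

Query 1 returns: [('Lamp',), ('Tablet',), ('Chair',), ('Keyboard',), ('Monitor',), ('Stapler',), ('Pen',), ('Laptop',)]
Query 2 returns: [('Laptop',), ('Pen',), ('Stapler',), ('Monitor',), ('Keyboard',), ('Chair',), ('Tablet',), ('Lamp',)]

Reason: ASC vs DESC gives opposite ordering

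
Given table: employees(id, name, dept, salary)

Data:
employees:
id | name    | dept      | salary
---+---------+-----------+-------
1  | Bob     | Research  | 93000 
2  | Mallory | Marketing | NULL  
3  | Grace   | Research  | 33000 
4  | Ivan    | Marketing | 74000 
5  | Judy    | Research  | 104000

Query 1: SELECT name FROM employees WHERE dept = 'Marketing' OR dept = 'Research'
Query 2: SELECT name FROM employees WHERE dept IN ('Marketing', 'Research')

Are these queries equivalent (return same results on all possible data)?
Yes, equivalent

Both queries return: [('Bob',), ('Grace',), ('Ivan',), ('Judy',), ('Mallory',)]

Reason: OR vs IN are equivalent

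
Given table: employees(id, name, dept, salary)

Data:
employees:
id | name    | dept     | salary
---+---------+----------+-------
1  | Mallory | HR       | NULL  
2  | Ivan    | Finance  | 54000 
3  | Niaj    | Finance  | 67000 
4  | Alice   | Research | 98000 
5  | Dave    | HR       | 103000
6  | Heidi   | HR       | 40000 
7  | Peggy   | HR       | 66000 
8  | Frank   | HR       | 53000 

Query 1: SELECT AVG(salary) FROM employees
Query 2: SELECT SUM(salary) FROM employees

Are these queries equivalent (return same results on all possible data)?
No, not equivalent

Query 1 returns: [(68714.28571428571,)]
Query 2 returns: [(481000,)]

Reason: AVG vs SUM give different aggregate values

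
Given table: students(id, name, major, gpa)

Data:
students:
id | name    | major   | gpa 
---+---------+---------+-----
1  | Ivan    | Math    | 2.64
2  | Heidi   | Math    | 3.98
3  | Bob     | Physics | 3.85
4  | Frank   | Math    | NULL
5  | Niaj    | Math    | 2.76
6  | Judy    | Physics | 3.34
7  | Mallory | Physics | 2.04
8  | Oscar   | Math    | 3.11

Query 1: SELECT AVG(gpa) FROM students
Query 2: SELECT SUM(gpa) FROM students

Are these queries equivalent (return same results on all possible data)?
No, not equivalent

Query 1 returns: [(3.1028571428571428,)]
Query 2 returns: [(21.72,)]

Reason: AVG vs SUM give different aggregate values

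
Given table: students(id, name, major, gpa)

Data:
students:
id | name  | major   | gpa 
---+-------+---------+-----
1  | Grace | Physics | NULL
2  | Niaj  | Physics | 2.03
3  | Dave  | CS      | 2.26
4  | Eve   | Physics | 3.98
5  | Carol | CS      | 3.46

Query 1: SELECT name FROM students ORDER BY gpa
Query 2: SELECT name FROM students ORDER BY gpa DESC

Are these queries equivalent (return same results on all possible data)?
No, not equivalent

Query 1 returns: [('Grace',), ('Niaj',), ('Dave',), ('Carol',), ('Eve',)]
Query 2 returns: [('Eve',), ('Carol',), ('Dave',), ('Niaj',), ('Grace',)]

Reason: ASC vs DESC gives opposite ordering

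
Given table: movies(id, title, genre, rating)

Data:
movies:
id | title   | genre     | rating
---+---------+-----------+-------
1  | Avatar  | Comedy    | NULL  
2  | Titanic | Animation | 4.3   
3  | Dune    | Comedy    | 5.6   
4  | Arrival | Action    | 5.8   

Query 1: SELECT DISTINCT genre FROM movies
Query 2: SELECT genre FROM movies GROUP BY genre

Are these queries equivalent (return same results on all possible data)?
Yes, equivalent

Both queries return: [('Action',), ('Animation',), ('Comedy',)]

Reason: Both get unique genres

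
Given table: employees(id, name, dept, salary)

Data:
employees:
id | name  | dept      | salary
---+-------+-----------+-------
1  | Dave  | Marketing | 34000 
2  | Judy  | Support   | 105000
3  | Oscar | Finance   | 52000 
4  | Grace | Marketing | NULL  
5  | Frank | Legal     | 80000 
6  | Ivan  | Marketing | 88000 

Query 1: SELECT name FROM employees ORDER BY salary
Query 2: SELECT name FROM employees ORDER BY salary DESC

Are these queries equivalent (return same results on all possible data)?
No, not equivalent

Query 1 returns: [('Grace',), ('Dave',), ('Oscar',), ('Frank',), ('Ivan',), ('Judy',)]
Query 2 returns: [('Judy',), ('Ivan',), ('Frank',), ('Oscar',), ('Dave',), ('Grace',)]

Reason: ASC vs DESC gives opposite ordering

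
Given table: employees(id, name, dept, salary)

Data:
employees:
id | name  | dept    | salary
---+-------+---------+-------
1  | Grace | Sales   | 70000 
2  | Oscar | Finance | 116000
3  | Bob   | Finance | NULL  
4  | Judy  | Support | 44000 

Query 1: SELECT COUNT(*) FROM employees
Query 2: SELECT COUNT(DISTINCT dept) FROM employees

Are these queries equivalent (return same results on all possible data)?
No, not equivalent

Query 1 returns: [(4,)]
Query 2 returns: [(3,)]

Reason: COUNT(*) counts rows, COUNT(DISTINCT dept) counts unique depts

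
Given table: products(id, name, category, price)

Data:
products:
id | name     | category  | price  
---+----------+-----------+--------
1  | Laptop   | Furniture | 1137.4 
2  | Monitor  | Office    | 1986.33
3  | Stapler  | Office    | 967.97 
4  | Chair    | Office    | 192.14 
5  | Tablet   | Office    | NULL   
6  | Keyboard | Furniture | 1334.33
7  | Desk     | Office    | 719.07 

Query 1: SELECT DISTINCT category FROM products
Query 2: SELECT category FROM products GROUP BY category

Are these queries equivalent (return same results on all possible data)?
Yes, equivalent

Both queries return: [('Furniture',), ('Office',)]

Reason: Both get unique categorys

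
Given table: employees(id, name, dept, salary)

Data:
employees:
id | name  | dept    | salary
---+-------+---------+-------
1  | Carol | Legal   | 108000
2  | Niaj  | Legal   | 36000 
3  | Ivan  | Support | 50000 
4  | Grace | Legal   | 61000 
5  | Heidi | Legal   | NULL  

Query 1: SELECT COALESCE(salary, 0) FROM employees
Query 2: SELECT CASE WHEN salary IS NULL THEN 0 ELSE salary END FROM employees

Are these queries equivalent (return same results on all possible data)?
Yes, equivalent

Both queries return: [(0,), (36000,), (50000,), (61000,), (108000,)]

Reason: COALESCE vs CASE for NULL handling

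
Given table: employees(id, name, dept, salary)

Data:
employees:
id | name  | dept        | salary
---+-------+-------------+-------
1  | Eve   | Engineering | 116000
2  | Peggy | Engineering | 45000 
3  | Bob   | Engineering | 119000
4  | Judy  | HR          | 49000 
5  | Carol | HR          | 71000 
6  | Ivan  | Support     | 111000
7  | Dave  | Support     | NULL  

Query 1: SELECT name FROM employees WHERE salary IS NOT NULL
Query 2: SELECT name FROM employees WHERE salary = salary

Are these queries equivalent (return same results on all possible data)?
Yes, equivalent

Both queries return: [('Bob',), ('Carol',), ('Eve',), ('Ivan',), ('Judy',), ('Peggy',)]

Reason: IS NOT NULL vs self-equality (both exclude NULLs)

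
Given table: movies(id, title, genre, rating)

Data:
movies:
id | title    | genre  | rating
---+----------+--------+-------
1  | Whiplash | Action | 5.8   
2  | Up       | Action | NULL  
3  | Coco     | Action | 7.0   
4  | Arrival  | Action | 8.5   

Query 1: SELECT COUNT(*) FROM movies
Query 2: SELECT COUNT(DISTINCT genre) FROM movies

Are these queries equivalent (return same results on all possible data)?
No, not equivalent

Query 1 returns: [(4,)]
Query 2 returns: [(1,)]

Reason: COUNT(*) counts rows, COUNT(DISTINCT genre) counts unique genres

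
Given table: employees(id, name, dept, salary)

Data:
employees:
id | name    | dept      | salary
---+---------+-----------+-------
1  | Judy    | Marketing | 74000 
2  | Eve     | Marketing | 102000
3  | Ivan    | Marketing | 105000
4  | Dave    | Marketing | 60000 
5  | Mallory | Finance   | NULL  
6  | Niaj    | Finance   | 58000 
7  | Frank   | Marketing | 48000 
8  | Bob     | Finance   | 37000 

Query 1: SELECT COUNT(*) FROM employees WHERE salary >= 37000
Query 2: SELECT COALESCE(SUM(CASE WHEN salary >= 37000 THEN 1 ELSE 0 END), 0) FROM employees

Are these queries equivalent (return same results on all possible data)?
Yes, equivalent

Both queries return: [(7,)]

Reason: COUNT with WHERE vs conditional SUM (COALESCE handles empty-table NULL)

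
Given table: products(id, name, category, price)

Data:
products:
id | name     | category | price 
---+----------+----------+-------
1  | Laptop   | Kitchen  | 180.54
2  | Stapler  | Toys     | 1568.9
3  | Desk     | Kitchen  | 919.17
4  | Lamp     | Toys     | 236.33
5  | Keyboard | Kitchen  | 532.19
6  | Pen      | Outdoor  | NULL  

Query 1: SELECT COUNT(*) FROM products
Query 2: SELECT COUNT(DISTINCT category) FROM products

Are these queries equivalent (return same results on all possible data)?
No, not equivalent

Query 1 returns: [(6,)]
Query 2 returns: [(3,)]

Reason: COUNT(*) counts rows, COUNT(DISTINCT category) counts unique categorys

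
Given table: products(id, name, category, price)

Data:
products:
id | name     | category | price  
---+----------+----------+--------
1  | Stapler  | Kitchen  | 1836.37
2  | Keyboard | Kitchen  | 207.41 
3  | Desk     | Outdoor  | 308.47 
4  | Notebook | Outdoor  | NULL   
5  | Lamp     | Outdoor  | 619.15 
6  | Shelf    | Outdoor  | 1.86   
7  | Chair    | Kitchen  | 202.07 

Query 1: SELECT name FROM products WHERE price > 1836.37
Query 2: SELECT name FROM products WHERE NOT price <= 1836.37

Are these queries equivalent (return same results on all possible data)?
Yes, equivalent

Both queries return: []

Reason: Both filter price > 1836.37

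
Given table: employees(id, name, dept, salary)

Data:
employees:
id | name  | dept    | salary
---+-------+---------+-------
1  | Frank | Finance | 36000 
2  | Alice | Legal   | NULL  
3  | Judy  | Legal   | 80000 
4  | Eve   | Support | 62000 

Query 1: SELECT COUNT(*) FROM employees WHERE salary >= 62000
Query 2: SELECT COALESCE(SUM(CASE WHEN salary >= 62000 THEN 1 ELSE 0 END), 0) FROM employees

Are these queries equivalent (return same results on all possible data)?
Yes, equivalent

Both queries return: [(2,)]

Reason: COUNT with WHERE vs conditional SUM (COALESCE handles empty-table NULL)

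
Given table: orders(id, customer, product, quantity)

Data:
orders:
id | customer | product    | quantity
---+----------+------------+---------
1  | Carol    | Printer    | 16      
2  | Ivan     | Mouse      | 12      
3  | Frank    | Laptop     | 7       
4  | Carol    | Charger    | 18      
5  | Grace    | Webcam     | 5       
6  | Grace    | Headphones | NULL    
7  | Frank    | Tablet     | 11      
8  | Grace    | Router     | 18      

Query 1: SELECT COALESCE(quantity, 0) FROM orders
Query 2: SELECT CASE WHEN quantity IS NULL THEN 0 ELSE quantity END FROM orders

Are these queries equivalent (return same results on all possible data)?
Yes, equivalent

Both queries return: [(0,), (5,), (7,), (11,), (12,), (16,), (18,), (18,)]

Reason: COALESCE vs CASE for NULL handling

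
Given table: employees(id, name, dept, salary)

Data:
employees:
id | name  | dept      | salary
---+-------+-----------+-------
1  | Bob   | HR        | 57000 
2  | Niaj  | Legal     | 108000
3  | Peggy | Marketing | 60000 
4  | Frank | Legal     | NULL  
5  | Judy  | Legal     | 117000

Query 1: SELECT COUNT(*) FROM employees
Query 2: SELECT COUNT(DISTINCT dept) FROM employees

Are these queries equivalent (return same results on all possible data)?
No, not equivalent

Query 1 returns: [(5,)]
Query 2 returns: [(3,)]

Reason: COUNT(*) counts rows, COUNT(DISTINCT dept) counts unique depts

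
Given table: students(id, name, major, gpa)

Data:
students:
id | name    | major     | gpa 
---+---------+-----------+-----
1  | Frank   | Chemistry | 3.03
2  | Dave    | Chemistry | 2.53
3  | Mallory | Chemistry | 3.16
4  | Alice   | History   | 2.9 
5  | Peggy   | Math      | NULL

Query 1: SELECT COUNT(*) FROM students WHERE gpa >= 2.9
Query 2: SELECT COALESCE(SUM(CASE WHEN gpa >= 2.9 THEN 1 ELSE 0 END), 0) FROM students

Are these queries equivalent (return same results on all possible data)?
Yes, equivalent

Both queries return: [(3,)]

Reason: COUNT with WHERE vs conditional SUM (COALESCE handles empty-table NULL)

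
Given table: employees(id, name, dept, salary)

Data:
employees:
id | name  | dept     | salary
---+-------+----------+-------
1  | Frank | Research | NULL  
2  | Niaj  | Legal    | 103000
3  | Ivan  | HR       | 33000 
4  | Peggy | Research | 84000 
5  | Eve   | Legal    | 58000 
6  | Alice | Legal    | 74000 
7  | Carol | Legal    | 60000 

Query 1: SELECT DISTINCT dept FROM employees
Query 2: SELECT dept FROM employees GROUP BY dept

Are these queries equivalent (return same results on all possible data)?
Yes, equivalent

Both queries return: [('HR',), ('Legal',), ('Research',)]

Reason: Both get unique depts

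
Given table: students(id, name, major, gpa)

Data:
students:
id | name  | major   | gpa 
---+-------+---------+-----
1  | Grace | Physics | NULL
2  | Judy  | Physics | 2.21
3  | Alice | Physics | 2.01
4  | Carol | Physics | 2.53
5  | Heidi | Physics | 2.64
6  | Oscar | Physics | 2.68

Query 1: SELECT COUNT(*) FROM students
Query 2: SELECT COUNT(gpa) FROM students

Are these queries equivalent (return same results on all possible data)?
No, not equivalent

Query 1 returns: [(6,)]
Query 2 returns: [(5,)]

Reason: COUNT(*) includes NULLs, COUNT(column) excludes them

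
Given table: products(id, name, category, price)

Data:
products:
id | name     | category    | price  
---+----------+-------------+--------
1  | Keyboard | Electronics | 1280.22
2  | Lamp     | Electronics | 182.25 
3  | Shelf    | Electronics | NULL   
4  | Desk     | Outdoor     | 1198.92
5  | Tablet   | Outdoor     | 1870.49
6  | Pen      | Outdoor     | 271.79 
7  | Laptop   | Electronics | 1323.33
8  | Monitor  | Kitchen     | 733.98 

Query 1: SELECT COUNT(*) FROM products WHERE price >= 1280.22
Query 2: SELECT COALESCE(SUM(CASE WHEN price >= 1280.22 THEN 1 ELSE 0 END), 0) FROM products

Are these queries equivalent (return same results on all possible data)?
Yes, equivalent

Both queries return: [(3,)]

Reason: COUNT with WHERE vs conditional SUM (COALESCE handles empty-table NULL)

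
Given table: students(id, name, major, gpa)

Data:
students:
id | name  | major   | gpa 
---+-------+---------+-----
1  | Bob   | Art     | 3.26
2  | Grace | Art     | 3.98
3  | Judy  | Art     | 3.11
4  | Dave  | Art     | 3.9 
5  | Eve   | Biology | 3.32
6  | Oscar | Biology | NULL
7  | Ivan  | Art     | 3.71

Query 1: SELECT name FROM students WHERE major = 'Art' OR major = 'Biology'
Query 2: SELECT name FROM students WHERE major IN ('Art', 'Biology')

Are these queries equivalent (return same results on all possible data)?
Yes, equivalent

Both queries return: [('Bob',), ('Dave',), ('Eve',), ('Grace',), ('Ivan',), ('Judy',), ('Oscar',)]

Reason: OR vs IN are equivalent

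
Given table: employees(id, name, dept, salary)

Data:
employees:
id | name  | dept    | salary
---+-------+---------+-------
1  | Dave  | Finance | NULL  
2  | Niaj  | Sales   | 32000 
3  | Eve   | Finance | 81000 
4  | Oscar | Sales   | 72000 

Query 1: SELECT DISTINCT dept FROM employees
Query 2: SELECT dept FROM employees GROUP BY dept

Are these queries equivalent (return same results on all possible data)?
Yes, equivalent

Both queries return: [('Finance',), ('Sales',)]

Reason: Both get unique depts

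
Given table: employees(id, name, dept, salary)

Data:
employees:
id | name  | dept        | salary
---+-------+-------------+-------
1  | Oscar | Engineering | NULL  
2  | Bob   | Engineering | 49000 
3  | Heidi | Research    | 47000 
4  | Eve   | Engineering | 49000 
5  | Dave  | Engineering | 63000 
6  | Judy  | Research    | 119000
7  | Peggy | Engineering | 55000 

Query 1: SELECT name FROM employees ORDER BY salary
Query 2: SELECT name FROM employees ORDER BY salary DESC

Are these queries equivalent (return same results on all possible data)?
No, not equivalent

Query 1 returns: [('Oscar',), ('Heidi',), ('Bob',), ('Eve',), ('Peggy',), ('Dave',), ('Judy',)]
Query 2 returns: [('Judy',), ('Dave',), ('Peggy',), ('Bob',), ('Eve',), ('Heidi',), ('Oscar',)]

Reason: ASC vs DESC gives opposite ordering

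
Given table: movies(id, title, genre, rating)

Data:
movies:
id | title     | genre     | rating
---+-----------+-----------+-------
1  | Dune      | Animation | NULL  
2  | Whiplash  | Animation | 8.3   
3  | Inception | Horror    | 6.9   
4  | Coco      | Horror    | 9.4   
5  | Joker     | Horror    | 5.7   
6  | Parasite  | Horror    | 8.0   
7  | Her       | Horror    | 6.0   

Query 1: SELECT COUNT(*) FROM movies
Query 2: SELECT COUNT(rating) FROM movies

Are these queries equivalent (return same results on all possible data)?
No, not equivalent

Query 1 returns: [(7,)]
Query 2 returns: [(6,)]

Reason: COUNT(*) includes NULLs, COUNT(column) excludes them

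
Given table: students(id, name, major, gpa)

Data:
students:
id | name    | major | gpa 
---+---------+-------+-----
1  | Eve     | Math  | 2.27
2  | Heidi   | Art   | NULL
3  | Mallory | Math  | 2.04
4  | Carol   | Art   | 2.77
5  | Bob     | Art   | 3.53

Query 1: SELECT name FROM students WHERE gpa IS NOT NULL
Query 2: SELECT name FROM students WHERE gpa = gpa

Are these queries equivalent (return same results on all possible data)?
Yes, equivalent

Both queries return: [('Bob',), ('Carol',), ('Eve',), ('Mallory',)]

Reason: IS NOT NULL vs self-equality (both exclude NULLs)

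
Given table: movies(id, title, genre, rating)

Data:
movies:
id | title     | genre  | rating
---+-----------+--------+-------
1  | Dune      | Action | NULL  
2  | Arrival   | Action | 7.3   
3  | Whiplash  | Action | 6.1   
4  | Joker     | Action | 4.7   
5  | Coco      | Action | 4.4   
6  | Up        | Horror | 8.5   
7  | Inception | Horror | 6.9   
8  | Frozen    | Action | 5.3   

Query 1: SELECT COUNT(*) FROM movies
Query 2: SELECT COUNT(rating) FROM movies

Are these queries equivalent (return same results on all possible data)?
No, not equivalent

Query 1 returns: [(8,)]
Query 2 returns: [(7,)]

Reason: COUNT(*) includes NULLs, COUNT(column) excludes them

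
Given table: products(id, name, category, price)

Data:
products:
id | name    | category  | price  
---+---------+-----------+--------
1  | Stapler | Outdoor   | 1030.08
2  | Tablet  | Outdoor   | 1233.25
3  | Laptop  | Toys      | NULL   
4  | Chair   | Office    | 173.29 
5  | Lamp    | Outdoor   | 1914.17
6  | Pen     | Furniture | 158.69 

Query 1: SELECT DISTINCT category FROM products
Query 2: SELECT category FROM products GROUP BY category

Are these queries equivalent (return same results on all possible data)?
Yes, equivalent

Both queries return: [('Furniture',), ('Office',), ('Outdoor',), ('Toys',)]

Reason: Both get unique categorys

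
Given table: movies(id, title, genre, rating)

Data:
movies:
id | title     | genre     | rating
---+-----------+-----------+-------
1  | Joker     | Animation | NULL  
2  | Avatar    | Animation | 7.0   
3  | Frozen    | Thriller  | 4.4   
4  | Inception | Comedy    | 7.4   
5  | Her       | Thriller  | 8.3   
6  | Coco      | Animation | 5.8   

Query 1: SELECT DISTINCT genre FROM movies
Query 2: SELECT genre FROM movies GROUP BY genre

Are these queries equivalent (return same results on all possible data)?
Yes, equivalent

Both queries return: [('Animation',), ('Comedy',), ('Thriller',)]

Reason: Both get unique genres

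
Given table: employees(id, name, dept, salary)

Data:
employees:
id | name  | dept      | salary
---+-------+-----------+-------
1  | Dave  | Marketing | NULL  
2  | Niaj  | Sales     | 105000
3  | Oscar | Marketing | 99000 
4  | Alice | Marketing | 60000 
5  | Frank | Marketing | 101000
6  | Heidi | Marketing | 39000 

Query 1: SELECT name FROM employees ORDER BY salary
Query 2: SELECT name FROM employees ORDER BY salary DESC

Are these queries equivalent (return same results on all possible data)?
No, not equivalent

Query 1 returns: [('Dave',), ('Heidi',), ('Alice',), ('Oscar',), ('Frank',), ('Niaj',)]
Query 2 returns: [('Niaj',), ('Frank',), ('Oscar',), ('Alice',), ('Heidi',), ('Dave',)]

Reason: ASC vs DESC gives opposite ordering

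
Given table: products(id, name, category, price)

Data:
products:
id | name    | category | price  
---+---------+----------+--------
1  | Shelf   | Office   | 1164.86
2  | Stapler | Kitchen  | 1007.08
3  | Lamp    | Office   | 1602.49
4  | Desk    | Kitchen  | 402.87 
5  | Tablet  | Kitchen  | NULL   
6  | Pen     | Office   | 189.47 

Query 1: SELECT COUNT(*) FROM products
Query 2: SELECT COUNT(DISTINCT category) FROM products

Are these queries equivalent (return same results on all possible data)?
No, not equivalent

Query 1 returns: [(6,)]
Query 2 returns: [(2,)]

Reason: COUNT(*) counts rows, COUNT(DISTINCT category) counts unique categorys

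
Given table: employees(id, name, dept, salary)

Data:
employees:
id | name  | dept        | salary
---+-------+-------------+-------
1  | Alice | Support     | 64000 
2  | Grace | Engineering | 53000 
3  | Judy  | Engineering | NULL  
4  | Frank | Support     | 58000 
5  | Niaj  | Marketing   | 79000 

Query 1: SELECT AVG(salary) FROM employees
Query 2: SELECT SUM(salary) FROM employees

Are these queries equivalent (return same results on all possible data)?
No, not equivalent

Query 1 returns: [(63500.0,)]
Query 2 returns: [(254000,)]

Reason: AVG vs SUM give different aggregate values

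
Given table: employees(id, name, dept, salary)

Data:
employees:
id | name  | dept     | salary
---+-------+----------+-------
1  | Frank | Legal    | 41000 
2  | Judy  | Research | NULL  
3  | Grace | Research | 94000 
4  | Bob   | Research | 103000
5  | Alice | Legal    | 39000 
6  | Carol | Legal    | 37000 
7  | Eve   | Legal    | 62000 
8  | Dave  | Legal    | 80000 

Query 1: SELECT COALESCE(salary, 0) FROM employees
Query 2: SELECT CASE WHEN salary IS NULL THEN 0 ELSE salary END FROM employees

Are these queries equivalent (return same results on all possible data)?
Yes, equivalent

Both queries return: [(0,), (37000,), (39000,), (41000,), (62000,), (80000,), (94000,), (103000,)]

Reason: COALESCE vs CASE for NULL handling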